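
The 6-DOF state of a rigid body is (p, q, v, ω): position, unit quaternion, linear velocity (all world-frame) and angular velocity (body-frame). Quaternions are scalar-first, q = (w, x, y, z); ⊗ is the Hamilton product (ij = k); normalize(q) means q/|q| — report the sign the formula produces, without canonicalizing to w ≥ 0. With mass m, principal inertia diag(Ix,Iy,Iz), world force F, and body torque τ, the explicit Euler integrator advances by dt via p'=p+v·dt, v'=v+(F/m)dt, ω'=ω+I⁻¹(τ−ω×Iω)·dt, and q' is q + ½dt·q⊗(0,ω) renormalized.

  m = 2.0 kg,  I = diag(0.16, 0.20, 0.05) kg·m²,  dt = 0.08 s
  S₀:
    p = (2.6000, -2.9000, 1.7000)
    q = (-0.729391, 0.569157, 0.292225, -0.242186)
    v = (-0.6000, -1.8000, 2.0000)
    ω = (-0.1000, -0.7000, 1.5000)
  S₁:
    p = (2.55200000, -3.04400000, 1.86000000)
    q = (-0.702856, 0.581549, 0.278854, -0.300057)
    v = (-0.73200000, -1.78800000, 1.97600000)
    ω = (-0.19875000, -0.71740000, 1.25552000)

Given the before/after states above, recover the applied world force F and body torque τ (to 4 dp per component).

Δω = ω₁−ω₀ = (-0.09875000, -0.01740000, -0.24448000)
ω₀×(Iω₀) = (0.1575, -0.0165, 0.0028)
applied torque τ = (-0.0400, -0.0600, -0.1500)
v₁ − v₀ = (-0.13200000, 0.01200000, -0.02400000)
m·(v₁−v₀)/dt = (-3.3000, 0.3000, -0.6000)

F = (-3.3000, 0.3000, -0.6000)
τ = (-0.0400, -0.0600, -0.1500)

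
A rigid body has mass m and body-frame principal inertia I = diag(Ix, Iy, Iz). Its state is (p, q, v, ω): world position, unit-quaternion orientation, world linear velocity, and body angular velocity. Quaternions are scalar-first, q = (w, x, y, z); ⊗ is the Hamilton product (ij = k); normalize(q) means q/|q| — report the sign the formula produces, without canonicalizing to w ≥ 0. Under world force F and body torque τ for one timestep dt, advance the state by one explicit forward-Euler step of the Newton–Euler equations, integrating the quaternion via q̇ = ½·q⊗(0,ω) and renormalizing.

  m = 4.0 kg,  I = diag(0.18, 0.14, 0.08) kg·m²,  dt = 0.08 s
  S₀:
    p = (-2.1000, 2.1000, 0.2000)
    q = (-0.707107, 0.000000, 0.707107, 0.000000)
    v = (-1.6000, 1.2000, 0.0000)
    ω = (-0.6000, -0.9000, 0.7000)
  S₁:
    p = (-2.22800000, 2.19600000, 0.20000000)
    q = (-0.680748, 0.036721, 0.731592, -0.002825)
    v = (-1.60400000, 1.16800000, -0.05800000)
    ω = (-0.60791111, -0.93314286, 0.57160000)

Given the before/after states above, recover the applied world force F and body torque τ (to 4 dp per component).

rate change Δω = (-0.00791111, -0.03314286, -0.12840000)
ω₀×(Iω₀) = (0.0378, -0.0420, -0.0216)
applied torque τ = (0.0200, -0.1000, -0.1500)
velocity change Δv = (-0.00400000, -0.03200000, -0.05800000)
m·(v₁−v₀)/dt = (-0.2000, -1.6000, -2.9000)

F = (-0.2000, -1.6000, -2.9000)
τ = (0.0200, -0.1000, -0.1500)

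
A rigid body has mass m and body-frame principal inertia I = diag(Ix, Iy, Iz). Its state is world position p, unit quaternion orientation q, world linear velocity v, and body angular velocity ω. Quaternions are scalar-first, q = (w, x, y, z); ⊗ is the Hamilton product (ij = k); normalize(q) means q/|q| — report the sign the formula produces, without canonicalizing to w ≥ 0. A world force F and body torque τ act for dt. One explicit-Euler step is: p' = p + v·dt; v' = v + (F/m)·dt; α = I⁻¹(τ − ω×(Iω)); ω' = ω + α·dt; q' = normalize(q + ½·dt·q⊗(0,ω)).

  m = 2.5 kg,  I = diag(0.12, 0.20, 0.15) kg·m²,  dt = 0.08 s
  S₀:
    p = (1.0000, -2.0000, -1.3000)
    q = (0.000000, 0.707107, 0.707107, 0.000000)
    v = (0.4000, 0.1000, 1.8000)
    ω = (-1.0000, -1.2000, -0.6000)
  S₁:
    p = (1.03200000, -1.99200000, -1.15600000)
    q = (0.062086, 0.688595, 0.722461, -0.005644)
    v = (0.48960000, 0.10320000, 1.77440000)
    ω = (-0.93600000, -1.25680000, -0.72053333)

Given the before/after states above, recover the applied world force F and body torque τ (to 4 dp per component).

velocity change Δv = (0.08960000, 0.00320000, -0.02560000)
m·(v₁−v₀)/dt = (2.8000, 0.1000, -0.8000)
ω₁ − ω₀ = (0.06400000, -0.05680000, -0.12053333)
τ = I·(Δω/dt) + ω₀×(Iω₀) = (0.0600, -0.1600, -0.1300)

F = (2.8000, 0.1000, -0.8000)
τ = (0.0600, -0.1600, -0.1300)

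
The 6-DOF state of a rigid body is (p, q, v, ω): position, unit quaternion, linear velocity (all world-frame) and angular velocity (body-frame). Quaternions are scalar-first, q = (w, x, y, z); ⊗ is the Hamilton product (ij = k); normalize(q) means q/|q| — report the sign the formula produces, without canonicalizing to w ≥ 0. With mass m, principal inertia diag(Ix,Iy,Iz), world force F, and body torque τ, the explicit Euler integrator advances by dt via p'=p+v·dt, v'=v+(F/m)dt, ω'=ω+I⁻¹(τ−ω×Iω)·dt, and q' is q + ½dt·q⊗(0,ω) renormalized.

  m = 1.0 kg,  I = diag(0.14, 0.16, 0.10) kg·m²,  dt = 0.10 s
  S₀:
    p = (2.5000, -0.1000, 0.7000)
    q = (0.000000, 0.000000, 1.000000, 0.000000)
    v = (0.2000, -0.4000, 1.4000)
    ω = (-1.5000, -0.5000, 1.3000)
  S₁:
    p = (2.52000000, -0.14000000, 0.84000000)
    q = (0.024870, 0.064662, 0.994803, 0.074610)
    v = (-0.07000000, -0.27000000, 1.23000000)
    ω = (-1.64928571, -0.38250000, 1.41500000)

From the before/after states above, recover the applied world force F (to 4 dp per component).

F = (-2.7000, 1.3000, -1.7000)

velocity change Δv = (-0.27000000, 0.13000000, -0.17000000)
F = m·Δv/dt = (-2.7000, 1.3000, -1.7000)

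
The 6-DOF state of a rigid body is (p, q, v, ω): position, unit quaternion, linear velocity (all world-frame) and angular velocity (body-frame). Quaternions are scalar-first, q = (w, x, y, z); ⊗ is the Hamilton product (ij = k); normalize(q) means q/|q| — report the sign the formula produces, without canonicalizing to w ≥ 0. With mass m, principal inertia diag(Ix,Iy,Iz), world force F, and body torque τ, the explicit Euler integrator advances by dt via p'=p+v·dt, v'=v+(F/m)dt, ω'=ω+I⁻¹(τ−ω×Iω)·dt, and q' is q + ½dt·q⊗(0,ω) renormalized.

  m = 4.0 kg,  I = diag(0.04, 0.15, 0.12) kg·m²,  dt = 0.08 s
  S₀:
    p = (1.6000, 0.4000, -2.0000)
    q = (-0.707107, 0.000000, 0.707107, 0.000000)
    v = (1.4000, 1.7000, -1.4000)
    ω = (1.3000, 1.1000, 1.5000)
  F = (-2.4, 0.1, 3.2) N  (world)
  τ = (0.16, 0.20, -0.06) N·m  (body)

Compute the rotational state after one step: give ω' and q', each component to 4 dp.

ω' = (1.7190, 1.2899, 1.3551)
q' = (-0.7352, 0.0056, 0.6732, -0.0789)

(τ − ω×Iω)/I = (5.2375, 2.3733, -1.8108)
ω + α·dt = (1.7190, 1.2899, 1.3551)
q⊗(0,ω) = (-0.7778177, 0.1414214, -0.7778177, -1.9798996)
q' = normalize(q + ½dt·q⊗(0,ω)) = (-0.7352, 0.0056, 0.6732, -0.0789)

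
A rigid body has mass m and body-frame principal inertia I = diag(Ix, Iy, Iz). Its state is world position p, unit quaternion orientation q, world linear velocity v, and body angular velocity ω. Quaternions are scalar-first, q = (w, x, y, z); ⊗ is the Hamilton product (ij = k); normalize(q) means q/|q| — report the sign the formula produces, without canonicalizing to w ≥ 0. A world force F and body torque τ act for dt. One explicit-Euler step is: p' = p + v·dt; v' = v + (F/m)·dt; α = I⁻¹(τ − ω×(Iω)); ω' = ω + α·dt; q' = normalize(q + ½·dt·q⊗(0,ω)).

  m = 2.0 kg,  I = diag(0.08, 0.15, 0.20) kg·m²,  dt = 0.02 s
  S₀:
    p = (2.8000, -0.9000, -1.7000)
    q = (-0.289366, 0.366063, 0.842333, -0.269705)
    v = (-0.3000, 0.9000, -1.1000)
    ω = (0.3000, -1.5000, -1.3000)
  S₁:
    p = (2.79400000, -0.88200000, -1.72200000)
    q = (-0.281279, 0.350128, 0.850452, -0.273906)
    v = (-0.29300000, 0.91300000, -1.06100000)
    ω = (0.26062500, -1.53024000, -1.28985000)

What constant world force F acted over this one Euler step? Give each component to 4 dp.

F = (0.7000, 1.3000, 3.9000)

v₁ − v₀ = (0.00700000, 0.01300000, 0.03900000)
F = m·Δv/dt = (0.7000, 1.3000, 3.9000)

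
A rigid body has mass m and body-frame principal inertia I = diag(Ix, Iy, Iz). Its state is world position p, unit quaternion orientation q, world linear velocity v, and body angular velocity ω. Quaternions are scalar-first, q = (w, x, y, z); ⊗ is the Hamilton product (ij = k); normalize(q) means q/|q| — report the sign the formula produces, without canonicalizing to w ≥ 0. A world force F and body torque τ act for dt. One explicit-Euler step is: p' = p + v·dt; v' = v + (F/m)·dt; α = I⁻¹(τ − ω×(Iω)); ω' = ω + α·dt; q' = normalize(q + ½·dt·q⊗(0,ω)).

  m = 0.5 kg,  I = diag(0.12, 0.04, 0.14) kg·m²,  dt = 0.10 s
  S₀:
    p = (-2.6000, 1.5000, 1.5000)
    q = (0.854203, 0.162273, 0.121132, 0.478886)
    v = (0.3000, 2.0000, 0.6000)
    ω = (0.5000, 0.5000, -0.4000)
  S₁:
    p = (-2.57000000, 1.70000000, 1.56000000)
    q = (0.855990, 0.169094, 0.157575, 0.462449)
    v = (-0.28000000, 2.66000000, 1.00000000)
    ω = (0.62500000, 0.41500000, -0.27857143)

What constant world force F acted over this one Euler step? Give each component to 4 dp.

F = (-2.9000, 3.3000, 2.0000)

Δv = v₁−v₀ = (-0.58000000, 0.66000000, 0.40000000)
applied force F = (-2.9000, 3.3000, 2.0000)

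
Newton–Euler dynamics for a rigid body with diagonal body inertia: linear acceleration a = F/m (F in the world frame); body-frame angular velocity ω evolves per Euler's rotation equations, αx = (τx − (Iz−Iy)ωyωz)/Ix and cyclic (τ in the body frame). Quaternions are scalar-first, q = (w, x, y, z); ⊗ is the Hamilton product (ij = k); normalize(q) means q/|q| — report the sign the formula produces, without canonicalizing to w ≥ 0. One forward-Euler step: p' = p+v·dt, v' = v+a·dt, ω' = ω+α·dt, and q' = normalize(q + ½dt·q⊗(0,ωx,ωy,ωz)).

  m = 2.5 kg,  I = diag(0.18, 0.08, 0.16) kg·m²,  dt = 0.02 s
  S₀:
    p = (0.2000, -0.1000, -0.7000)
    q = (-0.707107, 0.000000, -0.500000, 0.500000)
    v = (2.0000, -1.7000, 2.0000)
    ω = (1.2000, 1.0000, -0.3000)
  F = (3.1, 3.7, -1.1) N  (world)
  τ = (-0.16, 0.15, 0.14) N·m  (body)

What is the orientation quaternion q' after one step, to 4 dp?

Hamilton product q⊗(0,ω) = (0.6500000, -1.1985284, -0.1071070, 0.8121321)
q + ½dt·q⊗(0,ω), renormalized = (-0.7005, -0.0120, -0.5010, 0.5081)

q' = (-0.7005, -0.0120, -0.5010, 0.5081)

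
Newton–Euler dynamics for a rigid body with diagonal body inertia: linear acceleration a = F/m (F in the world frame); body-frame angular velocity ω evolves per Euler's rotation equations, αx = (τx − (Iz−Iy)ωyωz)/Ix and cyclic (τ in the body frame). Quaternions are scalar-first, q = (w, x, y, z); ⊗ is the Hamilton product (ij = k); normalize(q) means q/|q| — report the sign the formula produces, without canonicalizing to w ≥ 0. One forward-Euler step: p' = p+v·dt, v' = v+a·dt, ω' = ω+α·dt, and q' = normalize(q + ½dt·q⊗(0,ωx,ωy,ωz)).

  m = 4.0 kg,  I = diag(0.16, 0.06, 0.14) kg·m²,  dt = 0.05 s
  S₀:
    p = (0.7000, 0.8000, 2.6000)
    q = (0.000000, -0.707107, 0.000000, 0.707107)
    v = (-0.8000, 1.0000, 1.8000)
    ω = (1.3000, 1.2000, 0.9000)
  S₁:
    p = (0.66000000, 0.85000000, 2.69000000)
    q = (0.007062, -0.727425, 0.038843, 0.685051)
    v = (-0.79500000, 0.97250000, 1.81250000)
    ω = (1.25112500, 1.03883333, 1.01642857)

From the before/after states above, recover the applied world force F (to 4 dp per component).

v₁ − v₀ = (0.00500000, -0.02750000, 0.01250000)
F = m·Δv/dt = (0.4000, -2.2000, 1.0000)

F = (0.4000, -2.2000, 1.0000)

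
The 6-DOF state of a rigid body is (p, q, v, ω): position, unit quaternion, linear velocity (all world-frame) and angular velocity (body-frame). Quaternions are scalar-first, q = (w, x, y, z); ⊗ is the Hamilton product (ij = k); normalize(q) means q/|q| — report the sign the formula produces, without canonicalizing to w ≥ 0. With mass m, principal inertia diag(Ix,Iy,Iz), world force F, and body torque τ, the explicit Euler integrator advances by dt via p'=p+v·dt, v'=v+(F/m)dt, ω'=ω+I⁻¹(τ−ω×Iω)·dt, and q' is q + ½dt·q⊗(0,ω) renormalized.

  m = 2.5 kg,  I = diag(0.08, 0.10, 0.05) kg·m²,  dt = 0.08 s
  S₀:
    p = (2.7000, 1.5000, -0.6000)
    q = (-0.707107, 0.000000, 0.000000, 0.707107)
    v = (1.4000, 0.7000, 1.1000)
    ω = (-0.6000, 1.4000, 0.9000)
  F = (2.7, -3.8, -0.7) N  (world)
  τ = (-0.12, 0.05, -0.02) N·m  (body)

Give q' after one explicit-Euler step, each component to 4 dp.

q⊗(0,ω) = (-0.6363963, -0.5656856, -1.4142140, -0.6363963)
q + ½dt·q⊗(0,ω), renormalized = (-0.7307, -0.0226, -0.0564, 0.6800)

q' = (-0.7307, -0.0226, -0.0564, 0.6800)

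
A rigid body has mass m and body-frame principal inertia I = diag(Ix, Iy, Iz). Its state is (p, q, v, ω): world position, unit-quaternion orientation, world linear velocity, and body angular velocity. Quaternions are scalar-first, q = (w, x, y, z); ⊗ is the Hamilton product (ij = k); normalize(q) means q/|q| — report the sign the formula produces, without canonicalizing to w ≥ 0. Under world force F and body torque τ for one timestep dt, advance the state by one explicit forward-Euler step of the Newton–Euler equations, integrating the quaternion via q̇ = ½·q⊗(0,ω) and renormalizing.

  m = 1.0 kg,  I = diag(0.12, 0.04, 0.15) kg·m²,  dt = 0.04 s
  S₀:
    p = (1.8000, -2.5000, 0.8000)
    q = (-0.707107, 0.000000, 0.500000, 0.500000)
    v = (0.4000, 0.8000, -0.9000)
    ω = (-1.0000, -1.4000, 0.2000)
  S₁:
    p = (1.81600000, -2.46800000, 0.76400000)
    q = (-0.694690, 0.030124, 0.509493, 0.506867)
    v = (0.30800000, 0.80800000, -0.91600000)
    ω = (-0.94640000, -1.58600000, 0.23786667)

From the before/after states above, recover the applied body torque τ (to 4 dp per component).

ω₁ − ω₀ = (0.05360000, -0.18600000, 0.03786667)
precession coupling = (-0.0308, 0.0060, -0.1120)
I·α + gyro = (0.1300, -0.1800, 0.0300)

τ = (0.1300, -0.1800, 0.0300)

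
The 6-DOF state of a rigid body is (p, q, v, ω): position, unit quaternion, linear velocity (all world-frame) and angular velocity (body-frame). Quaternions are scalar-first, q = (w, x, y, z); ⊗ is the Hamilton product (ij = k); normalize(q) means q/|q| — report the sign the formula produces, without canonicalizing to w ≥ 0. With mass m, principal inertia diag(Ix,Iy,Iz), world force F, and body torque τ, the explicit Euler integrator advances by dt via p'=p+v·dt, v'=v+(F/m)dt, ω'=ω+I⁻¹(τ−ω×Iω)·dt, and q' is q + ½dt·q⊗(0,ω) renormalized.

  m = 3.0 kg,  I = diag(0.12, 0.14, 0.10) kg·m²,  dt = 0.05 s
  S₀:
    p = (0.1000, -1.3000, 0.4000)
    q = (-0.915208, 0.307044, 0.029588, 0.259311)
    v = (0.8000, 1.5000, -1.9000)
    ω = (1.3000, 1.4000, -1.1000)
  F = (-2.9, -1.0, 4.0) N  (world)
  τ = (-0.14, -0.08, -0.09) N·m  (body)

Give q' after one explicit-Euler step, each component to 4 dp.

Hamilton product q⊗(0,ω) = (-0.1553383, -1.5853526, -0.6064385, 1.3981260)
q' = normalize(q + ½dt·q⊗(0,ω)) = (-0.9177, 0.2670, 0.0144, 0.2938)

q' = (-0.9177, 0.2670, 0.0144, 0.2938)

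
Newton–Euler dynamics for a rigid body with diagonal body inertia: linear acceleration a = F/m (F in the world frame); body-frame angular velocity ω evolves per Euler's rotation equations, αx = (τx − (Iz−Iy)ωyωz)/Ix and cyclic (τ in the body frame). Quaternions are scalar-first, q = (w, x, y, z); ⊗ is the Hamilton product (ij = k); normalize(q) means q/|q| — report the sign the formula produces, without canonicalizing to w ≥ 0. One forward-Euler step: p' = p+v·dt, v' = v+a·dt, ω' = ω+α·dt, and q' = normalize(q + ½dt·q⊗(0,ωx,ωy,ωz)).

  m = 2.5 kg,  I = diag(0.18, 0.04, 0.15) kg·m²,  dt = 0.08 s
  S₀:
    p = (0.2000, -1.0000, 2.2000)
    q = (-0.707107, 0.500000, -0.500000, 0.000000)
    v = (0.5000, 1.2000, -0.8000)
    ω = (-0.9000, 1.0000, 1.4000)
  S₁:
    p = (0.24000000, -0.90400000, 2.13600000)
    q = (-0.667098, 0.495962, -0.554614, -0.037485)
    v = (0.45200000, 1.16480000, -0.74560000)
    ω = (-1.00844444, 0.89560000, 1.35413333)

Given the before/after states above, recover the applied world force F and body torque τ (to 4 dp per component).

F = (-1.5000, -1.1000, 1.7000)
τ = (-0.0900, -0.0900, 0.0400)

ω₁ − ω₀ = (-0.10844444, -0.10440000, -0.04586667)
τ = I·(Δω/dt) + ω₀×(Iω₀) = (-0.0900, -0.0900, 0.0400)
v₁ − v₀ = (-0.04800000, -0.03520000, 0.05440000)
applied force F = (-1.5000, -1.1000, 1.7000)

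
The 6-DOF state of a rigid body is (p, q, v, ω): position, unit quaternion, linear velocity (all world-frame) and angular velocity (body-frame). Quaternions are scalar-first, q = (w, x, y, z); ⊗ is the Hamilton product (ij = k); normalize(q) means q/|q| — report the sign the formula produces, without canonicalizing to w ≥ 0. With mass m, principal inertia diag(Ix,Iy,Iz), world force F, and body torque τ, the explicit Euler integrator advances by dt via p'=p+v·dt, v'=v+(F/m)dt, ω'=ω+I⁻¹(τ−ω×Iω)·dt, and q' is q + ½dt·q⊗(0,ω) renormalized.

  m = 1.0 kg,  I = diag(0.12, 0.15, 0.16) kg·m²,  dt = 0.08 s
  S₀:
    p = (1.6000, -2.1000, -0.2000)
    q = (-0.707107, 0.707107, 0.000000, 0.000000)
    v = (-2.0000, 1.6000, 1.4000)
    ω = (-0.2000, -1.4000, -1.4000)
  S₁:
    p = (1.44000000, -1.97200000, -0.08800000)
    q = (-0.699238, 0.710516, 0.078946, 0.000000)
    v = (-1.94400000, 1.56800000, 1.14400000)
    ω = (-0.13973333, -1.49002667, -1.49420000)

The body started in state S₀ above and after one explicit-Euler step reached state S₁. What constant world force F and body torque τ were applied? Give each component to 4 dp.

Δv = v₁−v₀ = (0.05600000, -0.03200000, -0.25600000)
m·(v₁−v₀)/dt = (0.7000, -0.4000, -3.2000)
Δω = ω₁−ω₀ = (0.06026667, -0.09002667, -0.09420000)
τ = I·(Δω/dt) + ω₀×(Iω₀) = (0.1100, -0.1800, -0.1800)

F = (0.7000, -0.4000, -3.2000)
τ = (0.1100, -0.1800, -0.1800)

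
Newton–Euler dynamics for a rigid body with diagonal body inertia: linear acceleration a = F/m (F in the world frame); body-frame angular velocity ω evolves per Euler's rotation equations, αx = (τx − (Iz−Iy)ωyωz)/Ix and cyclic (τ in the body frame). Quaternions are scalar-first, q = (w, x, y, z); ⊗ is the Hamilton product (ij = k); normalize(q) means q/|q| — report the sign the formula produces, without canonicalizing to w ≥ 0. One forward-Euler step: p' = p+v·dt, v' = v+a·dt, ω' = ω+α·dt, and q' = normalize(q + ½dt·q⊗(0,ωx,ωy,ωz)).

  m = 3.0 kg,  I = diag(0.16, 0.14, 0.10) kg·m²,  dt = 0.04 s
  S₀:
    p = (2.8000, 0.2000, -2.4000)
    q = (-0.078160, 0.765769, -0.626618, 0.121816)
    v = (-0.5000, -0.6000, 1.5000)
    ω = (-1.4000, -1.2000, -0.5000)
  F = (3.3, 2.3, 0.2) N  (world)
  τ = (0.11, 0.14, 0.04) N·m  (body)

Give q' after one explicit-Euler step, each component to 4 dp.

2q̇ = q⊗(0,ω) = (0.3810430, 0.5689122, 0.3061341, -1.7571080)
q + ½dt·q⊗(0,ω), renormalized = (-0.0705, 0.7766, -0.6200, 0.0866)

q' = (-0.0705, 0.7766, -0.6200, 0.0866)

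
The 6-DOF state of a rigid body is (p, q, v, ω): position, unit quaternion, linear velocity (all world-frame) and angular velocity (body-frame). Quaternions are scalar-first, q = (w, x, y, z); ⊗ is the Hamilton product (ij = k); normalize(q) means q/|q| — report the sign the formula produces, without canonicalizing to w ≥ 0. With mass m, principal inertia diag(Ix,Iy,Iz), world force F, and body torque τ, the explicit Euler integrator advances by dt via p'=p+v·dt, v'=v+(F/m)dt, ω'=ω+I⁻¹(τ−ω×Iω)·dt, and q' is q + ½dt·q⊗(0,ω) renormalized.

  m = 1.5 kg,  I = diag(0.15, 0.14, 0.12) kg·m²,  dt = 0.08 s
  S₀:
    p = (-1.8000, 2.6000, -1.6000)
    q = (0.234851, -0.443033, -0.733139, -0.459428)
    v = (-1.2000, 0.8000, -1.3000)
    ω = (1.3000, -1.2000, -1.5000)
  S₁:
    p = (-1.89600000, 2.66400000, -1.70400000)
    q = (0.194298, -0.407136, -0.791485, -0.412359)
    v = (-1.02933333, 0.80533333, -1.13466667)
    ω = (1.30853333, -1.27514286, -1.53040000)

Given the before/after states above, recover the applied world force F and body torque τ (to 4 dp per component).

velocity change Δv = (0.17066667, 0.00533333, 0.16533333)
F = m·Δv/dt = (3.2000, 0.1000, 3.1000)
rate change Δω = (0.00853333, -0.07514286, -0.03040000)
gyro term ω₀×Iω₀ = (-0.0360, -0.0585, 0.0156)
τ = I·(Δω/dt) + ω₀×(Iω₀) = (-0.0200, -0.1900, -0.0300)

F = (3.2000, 0.1000, 3.1000)
τ = (-0.0200, -0.1900, -0.0300)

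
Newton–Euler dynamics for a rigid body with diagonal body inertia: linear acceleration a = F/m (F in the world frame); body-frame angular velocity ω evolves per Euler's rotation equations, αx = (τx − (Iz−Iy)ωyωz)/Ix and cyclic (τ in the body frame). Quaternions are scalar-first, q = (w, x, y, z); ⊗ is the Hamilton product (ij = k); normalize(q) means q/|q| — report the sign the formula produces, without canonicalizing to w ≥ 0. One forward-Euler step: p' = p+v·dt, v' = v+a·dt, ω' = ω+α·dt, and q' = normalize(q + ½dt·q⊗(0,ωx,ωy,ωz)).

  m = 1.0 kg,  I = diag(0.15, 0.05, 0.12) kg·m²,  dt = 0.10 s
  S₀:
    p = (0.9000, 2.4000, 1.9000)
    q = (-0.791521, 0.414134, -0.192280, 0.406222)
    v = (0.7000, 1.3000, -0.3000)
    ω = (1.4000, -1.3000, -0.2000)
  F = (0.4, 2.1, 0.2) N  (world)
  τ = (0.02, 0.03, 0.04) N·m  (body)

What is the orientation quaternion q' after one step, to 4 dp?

Hamilton product q⊗(0,ω) = (-0.7485072, -0.5415848, 1.6805149, -0.1108780)
q + ½dt·q⊗(0,ω), renormalized = (-0.8251, 0.3853, -0.1078, 0.3988)

q' = (-0.8251, 0.3853, -0.1078, 0.3988)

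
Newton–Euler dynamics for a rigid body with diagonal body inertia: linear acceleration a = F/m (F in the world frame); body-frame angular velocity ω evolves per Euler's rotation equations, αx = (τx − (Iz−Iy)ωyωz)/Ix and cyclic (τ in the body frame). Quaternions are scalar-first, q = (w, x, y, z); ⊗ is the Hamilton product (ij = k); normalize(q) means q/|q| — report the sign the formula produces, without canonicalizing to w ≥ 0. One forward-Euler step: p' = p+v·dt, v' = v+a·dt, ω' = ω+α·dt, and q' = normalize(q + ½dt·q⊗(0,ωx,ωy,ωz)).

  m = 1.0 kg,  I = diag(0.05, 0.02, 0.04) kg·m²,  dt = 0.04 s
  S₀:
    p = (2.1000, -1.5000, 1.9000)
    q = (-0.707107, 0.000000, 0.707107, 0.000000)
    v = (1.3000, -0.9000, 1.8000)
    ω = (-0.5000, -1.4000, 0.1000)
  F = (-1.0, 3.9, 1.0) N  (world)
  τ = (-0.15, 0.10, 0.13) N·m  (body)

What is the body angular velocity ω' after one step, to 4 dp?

gyro term ω×Iω = (-0.0028, -0.0005, -0.0210)
(τ − ω×Iω)/I = (-2.9440, 5.0250, 3.7750)
new body rate ω' = (-0.6178, -1.1990, 0.2510)

ω' = (-0.6178, -1.1990, 0.2510)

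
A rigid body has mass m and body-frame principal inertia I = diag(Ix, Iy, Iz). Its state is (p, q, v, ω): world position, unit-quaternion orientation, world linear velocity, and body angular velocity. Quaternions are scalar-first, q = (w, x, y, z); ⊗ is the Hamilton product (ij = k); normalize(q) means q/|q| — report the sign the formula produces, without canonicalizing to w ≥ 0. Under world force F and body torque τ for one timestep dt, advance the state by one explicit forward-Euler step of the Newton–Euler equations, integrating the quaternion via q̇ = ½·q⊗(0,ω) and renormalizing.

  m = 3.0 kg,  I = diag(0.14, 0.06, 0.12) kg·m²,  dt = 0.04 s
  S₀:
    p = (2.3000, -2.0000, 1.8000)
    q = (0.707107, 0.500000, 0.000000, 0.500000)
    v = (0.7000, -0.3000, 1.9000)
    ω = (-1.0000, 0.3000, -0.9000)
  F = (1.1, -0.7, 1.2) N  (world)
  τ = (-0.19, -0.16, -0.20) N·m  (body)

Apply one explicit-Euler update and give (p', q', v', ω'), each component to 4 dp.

p' = (2.3280, -2.0120, 1.8760)
q' = (0.7258, 0.4827, 0.0032, 0.4901)
v' = (0.7147, -0.3093, 1.9160)
ω' = (-1.0497, 0.1813, -0.9747)

(τ − ω×Iω)/I = (-1.2414, -2.9667, -1.8667)
ω' = ω + α·dt = (-1.0497, 0.1813, -0.9747)
2q̇ = q⊗(0,ω) = (0.9500000, -0.8571070, 0.1621321, -0.4863963)
q' = normalize(q + ½dt·q⊗(0,ω)) = (0.7258, 0.4827, 0.0032, 0.4901)
new position p' = (2.3280, -2.0120, 1.8760)
v' = v + a·dt = (0.7147, -0.3093, 1.9160)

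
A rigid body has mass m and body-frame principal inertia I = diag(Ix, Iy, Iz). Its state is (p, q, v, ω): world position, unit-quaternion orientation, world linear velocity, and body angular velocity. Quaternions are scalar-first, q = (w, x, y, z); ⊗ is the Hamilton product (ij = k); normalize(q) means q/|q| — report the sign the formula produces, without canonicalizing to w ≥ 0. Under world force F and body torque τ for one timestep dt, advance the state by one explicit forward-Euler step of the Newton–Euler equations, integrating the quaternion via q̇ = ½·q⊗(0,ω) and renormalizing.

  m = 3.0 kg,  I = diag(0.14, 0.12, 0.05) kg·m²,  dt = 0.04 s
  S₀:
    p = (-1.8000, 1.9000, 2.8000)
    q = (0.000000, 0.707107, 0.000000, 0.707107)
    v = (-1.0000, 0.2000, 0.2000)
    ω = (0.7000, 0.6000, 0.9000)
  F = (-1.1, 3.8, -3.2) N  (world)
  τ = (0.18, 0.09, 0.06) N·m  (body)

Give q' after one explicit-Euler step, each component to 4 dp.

q' = (-0.0226, 0.6984, -0.0028, 0.7154)

2q̇ = q⊗(0,ω) = (-1.1313712, -0.4242642, -0.1414214, 0.4242642)
q' = normalize(q + ½dt·q⊗(0,ω)) = (-0.0226, 0.6984, -0.0028, 0.7154)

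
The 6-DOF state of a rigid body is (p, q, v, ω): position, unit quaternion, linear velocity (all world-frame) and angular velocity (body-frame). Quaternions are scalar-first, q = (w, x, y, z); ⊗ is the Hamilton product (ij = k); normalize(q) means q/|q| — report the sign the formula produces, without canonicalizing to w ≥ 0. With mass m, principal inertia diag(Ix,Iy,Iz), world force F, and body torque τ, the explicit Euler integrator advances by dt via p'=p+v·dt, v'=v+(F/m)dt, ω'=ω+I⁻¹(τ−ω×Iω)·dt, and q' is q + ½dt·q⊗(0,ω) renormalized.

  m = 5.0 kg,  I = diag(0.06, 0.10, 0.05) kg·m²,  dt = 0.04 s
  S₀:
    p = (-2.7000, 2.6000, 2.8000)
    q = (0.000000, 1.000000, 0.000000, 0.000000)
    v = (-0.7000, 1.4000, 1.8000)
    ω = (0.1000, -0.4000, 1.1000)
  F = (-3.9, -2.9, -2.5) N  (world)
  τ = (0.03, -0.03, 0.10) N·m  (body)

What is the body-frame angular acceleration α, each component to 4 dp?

gyro term ω×Iω = (0.0220, 0.0011, -0.0016)
angular accel α = (0.1333, -0.3110, 2.0320)

α = (0.1333, -0.3110, 2.0320)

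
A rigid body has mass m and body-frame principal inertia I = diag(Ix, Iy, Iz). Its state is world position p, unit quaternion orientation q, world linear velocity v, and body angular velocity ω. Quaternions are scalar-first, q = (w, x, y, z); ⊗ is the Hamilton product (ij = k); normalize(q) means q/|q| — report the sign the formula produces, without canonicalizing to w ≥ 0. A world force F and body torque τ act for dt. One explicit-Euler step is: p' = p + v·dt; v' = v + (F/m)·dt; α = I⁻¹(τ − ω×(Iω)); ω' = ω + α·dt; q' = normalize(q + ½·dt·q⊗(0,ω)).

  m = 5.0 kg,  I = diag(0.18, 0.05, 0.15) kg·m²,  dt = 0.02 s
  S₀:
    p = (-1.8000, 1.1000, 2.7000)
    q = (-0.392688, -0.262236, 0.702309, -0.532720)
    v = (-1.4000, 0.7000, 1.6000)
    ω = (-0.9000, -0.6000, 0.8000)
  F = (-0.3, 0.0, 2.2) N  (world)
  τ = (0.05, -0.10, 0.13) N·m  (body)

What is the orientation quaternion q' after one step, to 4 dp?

q' = (-0.3865, -0.2563, 0.7115, -0.5279)

q⊗(0,ω) = (0.6115490, 0.5956344, 0.9248496, 0.4752693)
q + ½dt·q⊗(0,ω), renormalized = (-0.3865, -0.2563, 0.7115, -0.5279)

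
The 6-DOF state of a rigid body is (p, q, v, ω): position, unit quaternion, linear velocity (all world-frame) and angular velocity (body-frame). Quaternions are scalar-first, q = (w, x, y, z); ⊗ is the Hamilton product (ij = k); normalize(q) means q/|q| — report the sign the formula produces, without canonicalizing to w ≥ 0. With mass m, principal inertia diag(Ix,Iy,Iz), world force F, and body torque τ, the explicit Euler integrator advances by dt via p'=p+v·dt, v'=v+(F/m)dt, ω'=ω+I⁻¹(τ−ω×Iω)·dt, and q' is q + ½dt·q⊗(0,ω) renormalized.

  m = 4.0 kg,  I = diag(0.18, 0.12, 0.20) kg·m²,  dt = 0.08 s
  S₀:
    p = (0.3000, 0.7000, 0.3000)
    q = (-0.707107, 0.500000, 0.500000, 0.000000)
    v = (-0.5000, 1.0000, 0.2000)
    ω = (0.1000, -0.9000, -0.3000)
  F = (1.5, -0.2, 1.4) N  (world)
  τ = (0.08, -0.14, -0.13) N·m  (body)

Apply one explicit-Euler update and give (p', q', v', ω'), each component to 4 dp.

p' = (0.2600, 0.7800, 0.3160)
q' = (-0.6906, 0.4908, 0.5311, -0.0115)
v' = (-0.4700, 0.9960, 0.2280)
ω' = (0.1260, -0.9937, -0.3542)

(τ − ω×Iω)/I = (0.3244, -1.1717, -0.6770)
ω' = ω + α·dt = (0.1260, -0.9937, -0.3542)
q⊗(0,ω) = (0.4000000, -0.2207107, 0.7863963, -0.2878679)
q + ½dt·q⊗(0,ω), renormalized = (-0.6906, 0.4908, 0.5311, -0.0115)
p + v·dt = (0.2600, 0.7800, 0.3160)
v + (F/m)dt = (-0.4700, 0.9960, 0.2280)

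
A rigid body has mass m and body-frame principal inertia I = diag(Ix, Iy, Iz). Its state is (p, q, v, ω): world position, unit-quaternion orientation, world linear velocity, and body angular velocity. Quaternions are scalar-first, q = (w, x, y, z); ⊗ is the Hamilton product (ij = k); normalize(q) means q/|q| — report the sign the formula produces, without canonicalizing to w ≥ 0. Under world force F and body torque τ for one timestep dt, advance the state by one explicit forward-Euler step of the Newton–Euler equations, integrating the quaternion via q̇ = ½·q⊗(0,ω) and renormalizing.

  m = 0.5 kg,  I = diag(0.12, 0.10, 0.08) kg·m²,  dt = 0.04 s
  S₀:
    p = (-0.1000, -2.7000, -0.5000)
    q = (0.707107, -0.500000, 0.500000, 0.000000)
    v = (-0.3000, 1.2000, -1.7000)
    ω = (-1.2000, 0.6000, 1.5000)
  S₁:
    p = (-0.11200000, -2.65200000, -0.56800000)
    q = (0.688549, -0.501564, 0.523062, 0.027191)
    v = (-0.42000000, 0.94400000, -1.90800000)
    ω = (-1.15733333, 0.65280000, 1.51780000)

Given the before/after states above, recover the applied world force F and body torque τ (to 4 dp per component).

Δv = v₁−v₀ = (-0.12000000, -0.25600000, -0.20800000)
m·(v₁−v₀)/dt = (-1.5000, -3.2000, -2.6000)
rate change Δω = (0.04266667, 0.05280000, 0.01780000)
ω₀×(Iω₀) = (-0.0180, -0.0720, 0.0144)
I·α + gyro = (0.1100, 0.0600, 0.0500)

F = (-1.5000, -3.2000, -2.6000)
τ = (0.1100, 0.0600, 0.0500)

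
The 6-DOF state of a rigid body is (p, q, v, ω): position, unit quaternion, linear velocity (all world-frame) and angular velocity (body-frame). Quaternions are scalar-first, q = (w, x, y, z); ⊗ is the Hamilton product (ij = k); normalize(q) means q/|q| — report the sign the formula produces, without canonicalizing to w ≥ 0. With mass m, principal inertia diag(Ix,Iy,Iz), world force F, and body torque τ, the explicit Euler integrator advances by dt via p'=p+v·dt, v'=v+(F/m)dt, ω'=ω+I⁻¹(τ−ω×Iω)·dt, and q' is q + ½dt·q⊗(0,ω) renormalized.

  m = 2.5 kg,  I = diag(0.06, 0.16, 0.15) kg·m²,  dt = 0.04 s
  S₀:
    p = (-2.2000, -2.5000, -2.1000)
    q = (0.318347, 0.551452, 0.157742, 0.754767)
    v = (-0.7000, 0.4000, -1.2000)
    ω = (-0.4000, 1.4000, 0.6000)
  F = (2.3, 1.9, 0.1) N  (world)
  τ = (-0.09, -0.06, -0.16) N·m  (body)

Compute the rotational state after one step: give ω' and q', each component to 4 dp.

ω' = (-0.4544, 1.3796, 0.5723)
q' = (0.3091, 0.5294, 0.1539, 0.7749)

α = I⁻¹(τ − ω×Iω) = (-1.3600, -0.5100, -0.6933)
ω' = ω + α·dt = (-0.4544, 1.3796, 0.5723)
q⊗(0,ω) = (-0.4531182, -1.0893674, -0.1870922, 1.0261378)
q' = normalize(q + ½dt·q⊗(0,ω)) = (0.3091, 0.5294, 0.1539, 0.7749)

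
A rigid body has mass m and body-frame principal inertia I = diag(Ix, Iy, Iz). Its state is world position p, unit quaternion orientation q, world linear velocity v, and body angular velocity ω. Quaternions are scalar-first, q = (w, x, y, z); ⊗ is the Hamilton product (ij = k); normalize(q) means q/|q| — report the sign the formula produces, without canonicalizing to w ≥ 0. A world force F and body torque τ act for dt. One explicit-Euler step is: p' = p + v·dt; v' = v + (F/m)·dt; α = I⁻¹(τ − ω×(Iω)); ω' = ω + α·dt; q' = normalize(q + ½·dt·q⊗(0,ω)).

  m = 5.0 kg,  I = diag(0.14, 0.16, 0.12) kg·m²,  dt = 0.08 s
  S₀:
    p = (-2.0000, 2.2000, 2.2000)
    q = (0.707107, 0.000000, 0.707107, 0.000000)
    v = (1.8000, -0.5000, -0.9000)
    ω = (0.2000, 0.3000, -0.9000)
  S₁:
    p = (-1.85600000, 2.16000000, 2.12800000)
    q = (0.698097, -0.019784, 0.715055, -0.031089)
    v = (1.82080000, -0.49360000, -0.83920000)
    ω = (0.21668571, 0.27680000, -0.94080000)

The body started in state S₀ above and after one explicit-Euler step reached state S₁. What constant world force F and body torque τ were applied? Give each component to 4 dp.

Δω = ω₁−ω₀ = (0.01668571, -0.02320000, -0.04080000)
τ = I·(Δω/dt) + ω₀×(Iω₀) = (0.0400, -0.0500, -0.0600)
Δv = v₁−v₀ = (0.02080000, 0.00640000, 0.06080000)
applied force F = (1.3000, 0.4000, 3.8000)

F = (1.3000, 0.4000, 3.8000)
τ = (0.0400, -0.0500, -0.0600)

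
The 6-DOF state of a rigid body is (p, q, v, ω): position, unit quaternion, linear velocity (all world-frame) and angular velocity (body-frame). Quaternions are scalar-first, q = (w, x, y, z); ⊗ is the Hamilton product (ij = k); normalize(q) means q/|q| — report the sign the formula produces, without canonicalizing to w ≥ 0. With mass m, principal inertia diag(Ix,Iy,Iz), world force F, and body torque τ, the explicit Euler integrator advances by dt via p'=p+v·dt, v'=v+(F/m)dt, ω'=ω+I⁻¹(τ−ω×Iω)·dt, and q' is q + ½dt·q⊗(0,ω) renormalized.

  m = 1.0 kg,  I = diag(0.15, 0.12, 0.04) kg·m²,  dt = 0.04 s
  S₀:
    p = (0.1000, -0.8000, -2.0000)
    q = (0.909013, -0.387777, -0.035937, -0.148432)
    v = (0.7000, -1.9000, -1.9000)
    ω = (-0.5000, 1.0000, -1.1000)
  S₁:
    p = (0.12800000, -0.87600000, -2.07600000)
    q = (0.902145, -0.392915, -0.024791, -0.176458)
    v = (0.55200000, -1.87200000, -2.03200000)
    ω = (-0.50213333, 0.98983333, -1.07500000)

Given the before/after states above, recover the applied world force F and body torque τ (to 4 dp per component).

v₁ − v₀ = (-0.14800000, 0.02800000, -0.13200000)
F = m·Δv/dt = (-3.7000, 0.7000, -3.3000)
Δω = ω₁−ω₀ = (-0.00213333, -0.01016667, 0.02500000)
applied torque τ = (0.0800, 0.0300, 0.0400)

F = (-3.7000, 0.7000, -3.3000)
τ = (0.0800, 0.0300, 0.0400)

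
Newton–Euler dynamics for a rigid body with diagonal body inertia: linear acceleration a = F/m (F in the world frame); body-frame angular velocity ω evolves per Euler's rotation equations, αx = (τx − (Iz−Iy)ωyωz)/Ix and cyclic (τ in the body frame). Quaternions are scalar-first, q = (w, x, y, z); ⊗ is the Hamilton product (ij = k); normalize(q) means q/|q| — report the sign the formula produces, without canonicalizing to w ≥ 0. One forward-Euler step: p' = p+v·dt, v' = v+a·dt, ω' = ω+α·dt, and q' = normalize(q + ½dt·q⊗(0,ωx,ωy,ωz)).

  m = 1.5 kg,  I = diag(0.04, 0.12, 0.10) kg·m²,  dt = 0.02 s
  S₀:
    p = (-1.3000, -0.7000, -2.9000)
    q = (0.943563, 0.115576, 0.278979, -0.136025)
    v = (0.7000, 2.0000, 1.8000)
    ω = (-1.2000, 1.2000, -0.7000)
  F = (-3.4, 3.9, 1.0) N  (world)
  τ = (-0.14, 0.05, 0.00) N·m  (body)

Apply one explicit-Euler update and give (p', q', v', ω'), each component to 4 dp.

new position p' = (-1.2860, -0.6600, -2.8640)
v' = v + a·dt = (0.6547, 2.0520, 1.8133)
gyro term ω×Iω = (0.0168, -0.0504, -0.1152)
angular accel α = (-3.9200, 0.8367, 1.1520)
new body rate ω' = (-1.2784, 1.2167, -0.6770)
Hamilton product q⊗(0,ω) = (-0.2913011, -1.1643309, 1.3764088, -0.1870281)
updated quaternion q' = (0.9405, 0.1039, 0.2927, -0.1379)

p' = (-1.2860, -0.6600, -2.8640)
q' = (0.9405, 0.1039, 0.2927, -0.1379)
v' = (0.6547, 2.0520, 1.8133)
ω' = (-1.2784, 1.2167, -0.6770)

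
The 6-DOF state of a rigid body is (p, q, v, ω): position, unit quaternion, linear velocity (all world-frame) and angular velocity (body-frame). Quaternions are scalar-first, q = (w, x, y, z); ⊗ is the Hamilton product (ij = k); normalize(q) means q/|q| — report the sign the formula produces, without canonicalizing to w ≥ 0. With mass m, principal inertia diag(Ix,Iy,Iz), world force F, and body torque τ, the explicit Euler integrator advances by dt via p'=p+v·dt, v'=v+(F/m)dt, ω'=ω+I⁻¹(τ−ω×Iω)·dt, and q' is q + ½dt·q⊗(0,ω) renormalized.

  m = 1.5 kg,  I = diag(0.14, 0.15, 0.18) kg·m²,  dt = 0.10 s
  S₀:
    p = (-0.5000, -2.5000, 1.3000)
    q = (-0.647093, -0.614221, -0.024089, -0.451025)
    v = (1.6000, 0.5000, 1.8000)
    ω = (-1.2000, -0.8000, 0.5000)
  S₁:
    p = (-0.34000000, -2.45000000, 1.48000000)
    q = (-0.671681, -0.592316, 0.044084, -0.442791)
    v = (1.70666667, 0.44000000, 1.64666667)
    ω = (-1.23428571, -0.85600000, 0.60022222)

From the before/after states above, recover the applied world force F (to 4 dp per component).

Δv = v₁−v₀ = (0.10666667, -0.06000000, -0.15333333)
applied force F = (1.6000, -0.9000, -2.3000)

F = (1.6000, -0.9000, -2.3000)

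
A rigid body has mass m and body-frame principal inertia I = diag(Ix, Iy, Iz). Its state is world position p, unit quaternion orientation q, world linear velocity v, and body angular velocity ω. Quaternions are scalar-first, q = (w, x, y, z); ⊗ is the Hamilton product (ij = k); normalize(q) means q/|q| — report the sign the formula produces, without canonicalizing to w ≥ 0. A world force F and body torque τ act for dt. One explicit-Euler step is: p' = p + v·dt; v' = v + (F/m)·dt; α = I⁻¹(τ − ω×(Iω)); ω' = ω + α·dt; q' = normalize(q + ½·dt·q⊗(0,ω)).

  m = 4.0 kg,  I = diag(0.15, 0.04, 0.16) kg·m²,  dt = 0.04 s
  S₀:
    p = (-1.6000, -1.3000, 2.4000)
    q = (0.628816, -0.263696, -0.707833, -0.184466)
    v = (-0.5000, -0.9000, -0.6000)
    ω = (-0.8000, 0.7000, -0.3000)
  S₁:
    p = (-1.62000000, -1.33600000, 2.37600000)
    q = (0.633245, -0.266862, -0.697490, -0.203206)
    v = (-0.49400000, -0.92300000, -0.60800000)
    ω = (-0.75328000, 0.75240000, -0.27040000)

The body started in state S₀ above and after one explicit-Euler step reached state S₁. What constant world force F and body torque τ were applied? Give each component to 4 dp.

F = (0.6000, -2.3000, -0.8000)
τ = (0.1500, 0.0500, 0.1800)

Δω = ω₁−ω₀ = (0.04672000, 0.05240000, 0.02960000)
ω₀×(Iω₀) = (-0.0252, -0.0024, 0.0616)
I·α + gyro = (0.1500, 0.0500, 0.1800)
Δv = v₁−v₀ = (0.00600000, -0.02300000, -0.00800000)
applied force F = (0.6000, -2.3000, -0.8000)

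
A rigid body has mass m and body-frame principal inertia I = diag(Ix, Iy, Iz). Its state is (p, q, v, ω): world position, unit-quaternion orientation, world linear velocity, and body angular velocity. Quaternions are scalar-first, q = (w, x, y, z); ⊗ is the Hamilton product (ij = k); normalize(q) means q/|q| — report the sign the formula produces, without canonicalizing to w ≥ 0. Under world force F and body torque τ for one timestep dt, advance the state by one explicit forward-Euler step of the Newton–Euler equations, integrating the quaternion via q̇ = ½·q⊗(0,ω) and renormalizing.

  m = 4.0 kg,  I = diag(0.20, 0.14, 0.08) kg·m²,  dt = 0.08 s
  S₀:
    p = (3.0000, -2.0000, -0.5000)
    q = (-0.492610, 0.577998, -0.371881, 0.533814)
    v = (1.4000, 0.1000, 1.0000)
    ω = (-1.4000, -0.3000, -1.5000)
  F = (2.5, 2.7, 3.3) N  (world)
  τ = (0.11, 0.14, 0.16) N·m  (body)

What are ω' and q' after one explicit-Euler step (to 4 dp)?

ω' = (-1.3452, -0.3640, -1.3148)
q' = (-0.4312, 0.6321, -0.3599, 0.5338)

ω×(Iω) gyroscopic = (-0.0270, 0.2520, -0.0252)
angular accel α = (0.6850, -0.8000, 2.3150)
new body rate ω' = (-1.3452, -0.3640, -1.3148)
q⊗(0,ω) = (1.4983539, 1.4076197, 0.2674404, 0.0448822)
updated quaternion q' = (-0.4312, 0.6321, -0.3599, 0.5338)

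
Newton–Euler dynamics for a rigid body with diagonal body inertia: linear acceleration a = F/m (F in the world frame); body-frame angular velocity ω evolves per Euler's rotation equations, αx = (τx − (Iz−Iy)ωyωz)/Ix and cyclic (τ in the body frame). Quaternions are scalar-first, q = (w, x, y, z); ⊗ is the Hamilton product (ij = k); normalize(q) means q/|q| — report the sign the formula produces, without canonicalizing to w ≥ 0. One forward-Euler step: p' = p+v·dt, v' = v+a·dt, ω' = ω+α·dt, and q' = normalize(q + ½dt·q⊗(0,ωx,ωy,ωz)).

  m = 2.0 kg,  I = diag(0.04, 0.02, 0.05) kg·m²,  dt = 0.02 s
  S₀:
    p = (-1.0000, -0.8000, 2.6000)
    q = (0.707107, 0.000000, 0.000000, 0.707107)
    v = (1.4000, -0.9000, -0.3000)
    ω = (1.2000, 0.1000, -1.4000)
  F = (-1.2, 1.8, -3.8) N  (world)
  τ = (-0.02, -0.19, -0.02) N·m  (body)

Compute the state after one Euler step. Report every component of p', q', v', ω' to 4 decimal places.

linear accel F/m = (-0.6000, 0.9000, -1.9000)
new position p' = (-0.9720, -0.8180, 2.5940)
v + (F/m)dt = (1.3880, -0.8820, -0.3380)
ω×(Iω) gyroscopic = (-0.0042, 0.0168, -0.0024)
angular accel α = (-0.3950, -10.3400, -0.3520)
new body rate ω' = (1.1921, -0.1068, -1.4070)
2q̇ = q⊗(0,ω) = (0.9899498, 0.7778177, 0.9192391, -0.9899498)
q + ½dt·q⊗(0,ω), renormalized = (0.7169, 0.0078, 0.0092, 0.6971)

p' = (-0.9720, -0.8180, 2.5940)
q' = (0.7169, 0.0078, 0.0092, 0.6971)
v' = (1.3880, -0.8820, -0.3380)
ω' = (1.1921, -0.1068, -1.4070)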